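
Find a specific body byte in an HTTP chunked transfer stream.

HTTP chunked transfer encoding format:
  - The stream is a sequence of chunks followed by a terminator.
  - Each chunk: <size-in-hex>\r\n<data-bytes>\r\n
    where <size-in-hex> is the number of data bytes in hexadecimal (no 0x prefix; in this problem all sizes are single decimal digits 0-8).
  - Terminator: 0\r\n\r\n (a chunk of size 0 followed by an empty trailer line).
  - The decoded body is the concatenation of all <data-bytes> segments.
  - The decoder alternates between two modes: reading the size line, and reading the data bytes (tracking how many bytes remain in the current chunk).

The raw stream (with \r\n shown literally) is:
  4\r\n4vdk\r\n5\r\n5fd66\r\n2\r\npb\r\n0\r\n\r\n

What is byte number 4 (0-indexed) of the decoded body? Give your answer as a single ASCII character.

Answer: 5

Derivation:
Chunk 1: stream[0..1]='4' size=0x4=4, data at stream[3..7]='4vdk' -> body[0..4], body so far='4vdk'
Chunk 2: stream[9..10]='5' size=0x5=5, data at stream[12..17]='5fd66' -> body[4..9], body so far='4vdk5fd66'
Chunk 3: stream[19..20]='2' size=0x2=2, data at stream[22..24]='pb' -> body[9..11], body so far='4vdk5fd66pb'
Chunk 4: stream[26..27]='0' size=0 (terminator). Final body='4vdk5fd66pb' (11 bytes)
Body byte 4 = '5'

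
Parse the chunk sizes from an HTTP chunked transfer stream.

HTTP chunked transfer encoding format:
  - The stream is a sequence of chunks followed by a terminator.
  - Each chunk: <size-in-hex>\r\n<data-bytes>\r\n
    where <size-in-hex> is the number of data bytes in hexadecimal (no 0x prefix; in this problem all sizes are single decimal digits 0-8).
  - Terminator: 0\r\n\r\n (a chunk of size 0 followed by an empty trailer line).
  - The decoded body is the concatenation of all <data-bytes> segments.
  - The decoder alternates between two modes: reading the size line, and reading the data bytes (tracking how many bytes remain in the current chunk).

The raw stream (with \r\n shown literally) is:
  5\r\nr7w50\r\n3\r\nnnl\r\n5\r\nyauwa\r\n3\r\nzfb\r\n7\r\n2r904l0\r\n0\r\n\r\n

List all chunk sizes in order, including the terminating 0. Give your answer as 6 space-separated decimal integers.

Answer: 5 3 5 3 7 0

Derivation:
Chunk 1: stream[0..1]='5' size=0x5=5, data at stream[3..8]='r7w50' -> body[0..5], body so far='r7w50'
Chunk 2: stream[10..11]='3' size=0x3=3, data at stream[13..16]='nnl' -> body[5..8], body so far='r7w50nnl'
Chunk 3: stream[18..19]='5' size=0x5=5, data at stream[21..26]='yauwa' -> body[8..13], body so far='r7w50nnlyauwa'
Chunk 4: stream[28..29]='3' size=0x3=3, data at stream[31..34]='zfb' -> body[13..16], body so far='r7w50nnlyauwazfb'
Chunk 5: stream[36..37]='7' size=0x7=7, data at stream[39..46]='2r904l0' -> body[16..23], body so far='r7w50nnlyauwazfb2r904l0'
Chunk 6: stream[48..49]='0' size=0 (terminator). Final body='r7w50nnlyauwazfb2r904l0' (23 bytes)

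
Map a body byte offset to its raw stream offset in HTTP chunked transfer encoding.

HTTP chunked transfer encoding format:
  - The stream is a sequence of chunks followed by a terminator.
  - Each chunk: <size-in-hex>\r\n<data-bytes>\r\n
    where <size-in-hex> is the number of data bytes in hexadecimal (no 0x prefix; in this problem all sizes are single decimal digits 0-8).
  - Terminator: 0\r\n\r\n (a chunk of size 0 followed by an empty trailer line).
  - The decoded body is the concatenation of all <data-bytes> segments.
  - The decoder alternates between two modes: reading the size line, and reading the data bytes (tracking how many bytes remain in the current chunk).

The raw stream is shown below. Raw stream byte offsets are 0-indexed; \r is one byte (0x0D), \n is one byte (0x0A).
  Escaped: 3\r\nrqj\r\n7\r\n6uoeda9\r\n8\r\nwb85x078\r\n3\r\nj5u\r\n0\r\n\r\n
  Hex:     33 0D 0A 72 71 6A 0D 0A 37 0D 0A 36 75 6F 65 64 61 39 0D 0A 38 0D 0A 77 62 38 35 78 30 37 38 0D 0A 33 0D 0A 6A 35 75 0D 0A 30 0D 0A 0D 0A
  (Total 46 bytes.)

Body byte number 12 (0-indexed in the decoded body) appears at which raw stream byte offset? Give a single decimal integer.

Answer: 25

Derivation:
Chunk 1: stream[0..1]='3' size=0x3=3, data at stream[3..6]='rqj' -> body[0..3], body so far='rqj'
Chunk 2: stream[8..9]='7' size=0x7=7, data at stream[11..18]='6uoeda9' -> body[3..10], body so far='rqj6uoeda9'
Chunk 3: stream[20..21]='8' size=0x8=8, data at stream[23..31]='wb85x078' -> body[10..18], body so far='rqj6uoeda9wb85x078'
Chunk 4: stream[33..34]='3' size=0x3=3, data at stream[36..39]='j5u' -> body[18..21], body so far='rqj6uoeda9wb85x078j5u'
Chunk 5: stream[41..42]='0' size=0 (terminator). Final body='rqj6uoeda9wb85x078j5u' (21 bytes)
Body byte 12 at stream offset 25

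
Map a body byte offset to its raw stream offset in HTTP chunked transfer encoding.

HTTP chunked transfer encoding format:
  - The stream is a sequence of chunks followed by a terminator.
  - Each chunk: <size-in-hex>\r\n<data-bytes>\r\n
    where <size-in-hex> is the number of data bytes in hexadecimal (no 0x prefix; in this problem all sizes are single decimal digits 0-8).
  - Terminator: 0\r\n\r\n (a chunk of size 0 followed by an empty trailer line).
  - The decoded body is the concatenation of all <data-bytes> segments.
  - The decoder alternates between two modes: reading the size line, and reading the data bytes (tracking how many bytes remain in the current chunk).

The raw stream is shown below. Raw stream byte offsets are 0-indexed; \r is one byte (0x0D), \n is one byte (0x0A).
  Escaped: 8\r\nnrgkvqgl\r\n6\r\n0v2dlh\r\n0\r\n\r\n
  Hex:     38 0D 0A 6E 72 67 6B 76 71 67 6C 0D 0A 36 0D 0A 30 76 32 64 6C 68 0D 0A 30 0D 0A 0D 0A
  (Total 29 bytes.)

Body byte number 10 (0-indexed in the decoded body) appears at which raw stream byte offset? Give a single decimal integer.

Chunk 1: stream[0..1]='8' size=0x8=8, data at stream[3..11]='nrgkvqgl' -> body[0..8], body so far='nrgkvqgl'
Chunk 2: stream[13..14]='6' size=0x6=6, data at stream[16..22]='0v2dlh' -> body[8..14], body so far='nrgkvqgl0v2dlh'
Chunk 3: stream[24..25]='0' size=0 (terminator). Final body='nrgkvqgl0v2dlh' (14 bytes)
Body byte 10 at stream offset 18

Answer: 18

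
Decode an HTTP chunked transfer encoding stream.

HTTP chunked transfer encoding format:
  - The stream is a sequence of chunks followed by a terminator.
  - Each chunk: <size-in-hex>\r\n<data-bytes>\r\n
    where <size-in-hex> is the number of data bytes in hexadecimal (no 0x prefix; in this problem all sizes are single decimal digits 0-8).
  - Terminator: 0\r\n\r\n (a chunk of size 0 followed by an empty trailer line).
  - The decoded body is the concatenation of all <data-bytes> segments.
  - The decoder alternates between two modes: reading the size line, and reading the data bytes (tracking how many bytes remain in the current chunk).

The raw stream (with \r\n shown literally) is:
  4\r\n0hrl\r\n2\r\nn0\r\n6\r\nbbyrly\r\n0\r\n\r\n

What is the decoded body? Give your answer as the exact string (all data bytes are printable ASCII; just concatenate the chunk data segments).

Answer: 0hrln0bbyrly

Derivation:
Chunk 1: stream[0..1]='4' size=0x4=4, data at stream[3..7]='0hrl' -> body[0..4], body so far='0hrl'
Chunk 2: stream[9..10]='2' size=0x2=2, data at stream[12..14]='n0' -> body[4..6], body so far='0hrln0'
Chunk 3: stream[16..17]='6' size=0x6=6, data at stream[19..25]='bbyrly' -> body[6..12], body so far='0hrln0bbyrly'
Chunk 4: stream[27..28]='0' size=0 (terminator). Final body='0hrln0bbyrly' (12 bytes)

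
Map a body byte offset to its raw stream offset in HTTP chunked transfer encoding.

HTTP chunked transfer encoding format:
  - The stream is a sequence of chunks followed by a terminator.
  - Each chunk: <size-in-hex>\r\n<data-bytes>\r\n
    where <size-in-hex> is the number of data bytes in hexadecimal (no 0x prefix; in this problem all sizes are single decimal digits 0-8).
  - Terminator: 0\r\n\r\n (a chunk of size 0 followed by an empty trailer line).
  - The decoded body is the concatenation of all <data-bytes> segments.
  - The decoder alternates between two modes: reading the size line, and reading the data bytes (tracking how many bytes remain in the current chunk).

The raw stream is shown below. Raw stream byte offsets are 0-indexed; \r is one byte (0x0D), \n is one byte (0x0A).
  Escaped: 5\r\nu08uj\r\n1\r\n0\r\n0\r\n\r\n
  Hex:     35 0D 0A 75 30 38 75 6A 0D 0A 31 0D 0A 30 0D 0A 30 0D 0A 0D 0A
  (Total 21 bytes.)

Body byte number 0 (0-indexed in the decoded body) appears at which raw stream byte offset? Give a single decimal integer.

Answer: 3

Derivation:
Chunk 1: stream[0..1]='5' size=0x5=5, data at stream[3..8]='u08uj' -> body[0..5], body so far='u08uj'
Chunk 2: stream[10..11]='1' size=0x1=1, data at stream[13..14]='0' -> body[5..6], body so far='u08uj0'
Chunk 3: stream[16..17]='0' size=0 (terminator). Final body='u08uj0' (6 bytes)
Body byte 0 at stream offset 3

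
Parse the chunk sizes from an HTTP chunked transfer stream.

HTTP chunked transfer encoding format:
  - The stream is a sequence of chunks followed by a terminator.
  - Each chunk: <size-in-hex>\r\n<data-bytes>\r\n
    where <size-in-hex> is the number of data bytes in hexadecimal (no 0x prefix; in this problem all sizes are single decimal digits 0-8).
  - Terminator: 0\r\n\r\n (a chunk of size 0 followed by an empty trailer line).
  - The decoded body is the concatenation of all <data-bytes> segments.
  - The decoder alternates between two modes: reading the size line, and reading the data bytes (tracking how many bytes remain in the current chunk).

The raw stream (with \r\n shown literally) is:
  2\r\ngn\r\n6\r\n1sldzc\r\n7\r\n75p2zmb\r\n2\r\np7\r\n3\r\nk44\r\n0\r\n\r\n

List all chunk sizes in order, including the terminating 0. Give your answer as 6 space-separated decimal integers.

Chunk 1: stream[0..1]='2' size=0x2=2, data at stream[3..5]='gn' -> body[0..2], body so far='gn'
Chunk 2: stream[7..8]='6' size=0x6=6, data at stream[10..16]='1sldzc' -> body[2..8], body so far='gn1sldzc'
Chunk 3: stream[18..19]='7' size=0x7=7, data at stream[21..28]='75p2zmb' -> body[8..15], body so far='gn1sldzc75p2zmb'
Chunk 4: stream[30..31]='2' size=0x2=2, data at stream[33..35]='p7' -> body[15..17], body so far='gn1sldzc75p2zmbp7'
Chunk 5: stream[37..38]='3' size=0x3=3, data at stream[40..43]='k44' -> body[17..20], body so far='gn1sldzc75p2zmbp7k44'
Chunk 6: stream[45..46]='0' size=0 (terminator). Final body='gn1sldzc75p2zmbp7k44' (20 bytes)

Answer: 2 6 7 2 3 0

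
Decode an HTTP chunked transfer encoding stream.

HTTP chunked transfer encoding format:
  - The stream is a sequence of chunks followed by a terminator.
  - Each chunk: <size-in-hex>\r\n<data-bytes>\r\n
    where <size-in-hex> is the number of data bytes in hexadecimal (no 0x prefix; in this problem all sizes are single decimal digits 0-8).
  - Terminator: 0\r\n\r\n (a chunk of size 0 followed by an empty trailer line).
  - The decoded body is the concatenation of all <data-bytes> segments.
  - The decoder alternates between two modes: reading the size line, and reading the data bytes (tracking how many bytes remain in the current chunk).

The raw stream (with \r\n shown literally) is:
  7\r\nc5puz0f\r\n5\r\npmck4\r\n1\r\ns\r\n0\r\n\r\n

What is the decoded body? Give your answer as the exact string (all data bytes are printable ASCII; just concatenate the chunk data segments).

Chunk 1: stream[0..1]='7' size=0x7=7, data at stream[3..10]='c5puz0f' -> body[0..7], body so far='c5puz0f'
Chunk 2: stream[12..13]='5' size=0x5=5, data at stream[15..20]='pmck4' -> body[7..12], body so far='c5puz0fpmck4'
Chunk 3: stream[22..23]='1' size=0x1=1, data at stream[25..26]='s' -> body[12..13], body so far='c5puz0fpmck4s'
Chunk 4: stream[28..29]='0' size=0 (terminator). Final body='c5puz0fpmck4s' (13 bytes)

Answer: c5puz0fpmck4s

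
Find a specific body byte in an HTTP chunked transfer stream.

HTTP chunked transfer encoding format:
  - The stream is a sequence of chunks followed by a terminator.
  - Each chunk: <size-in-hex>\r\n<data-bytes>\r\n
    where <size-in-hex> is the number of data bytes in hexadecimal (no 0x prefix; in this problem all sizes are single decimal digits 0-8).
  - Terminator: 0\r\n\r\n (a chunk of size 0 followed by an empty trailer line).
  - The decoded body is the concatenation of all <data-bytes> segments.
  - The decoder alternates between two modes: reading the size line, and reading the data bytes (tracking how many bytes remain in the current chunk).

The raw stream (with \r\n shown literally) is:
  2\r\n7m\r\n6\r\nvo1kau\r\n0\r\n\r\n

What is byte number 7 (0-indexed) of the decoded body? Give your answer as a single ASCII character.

Chunk 1: stream[0..1]='2' size=0x2=2, data at stream[3..5]='7m' -> body[0..2], body so far='7m'
Chunk 2: stream[7..8]='6' size=0x6=6, data at stream[10..16]='vo1kau' -> body[2..8], body so far='7mvo1kau'
Chunk 3: stream[18..19]='0' size=0 (terminator). Final body='7mvo1kau' (8 bytes)
Body byte 7 = 'u'

Answer: u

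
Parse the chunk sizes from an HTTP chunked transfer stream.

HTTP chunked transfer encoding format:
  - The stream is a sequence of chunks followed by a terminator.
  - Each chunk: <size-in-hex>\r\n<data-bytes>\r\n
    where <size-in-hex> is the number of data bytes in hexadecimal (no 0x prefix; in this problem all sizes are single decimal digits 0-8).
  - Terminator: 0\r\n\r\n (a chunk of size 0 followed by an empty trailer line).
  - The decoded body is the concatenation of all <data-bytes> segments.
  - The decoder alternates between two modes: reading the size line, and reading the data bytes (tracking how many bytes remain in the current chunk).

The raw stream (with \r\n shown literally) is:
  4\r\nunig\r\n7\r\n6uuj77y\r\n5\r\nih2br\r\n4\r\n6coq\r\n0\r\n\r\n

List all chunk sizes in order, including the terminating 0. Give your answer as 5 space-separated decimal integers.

Answer: 4 7 5 4 0

Derivation:
Chunk 1: stream[0..1]='4' size=0x4=4, data at stream[3..7]='unig' -> body[0..4], body so far='unig'
Chunk 2: stream[9..10]='7' size=0x7=7, data at stream[12..19]='6uuj77y' -> body[4..11], body so far='unig6uuj77y'
Chunk 3: stream[21..22]='5' size=0x5=5, data at stream[24..29]='ih2br' -> body[11..16], body so far='unig6uuj77yih2br'
Chunk 4: stream[31..32]='4' size=0x4=4, data at stream[34..38]='6coq' -> body[16..20], body so far='unig6uuj77yih2br6coq'
Chunk 5: stream[40..41]='0' size=0 (terminator). Final body='unig6uuj77yih2br6coq' (20 bytes)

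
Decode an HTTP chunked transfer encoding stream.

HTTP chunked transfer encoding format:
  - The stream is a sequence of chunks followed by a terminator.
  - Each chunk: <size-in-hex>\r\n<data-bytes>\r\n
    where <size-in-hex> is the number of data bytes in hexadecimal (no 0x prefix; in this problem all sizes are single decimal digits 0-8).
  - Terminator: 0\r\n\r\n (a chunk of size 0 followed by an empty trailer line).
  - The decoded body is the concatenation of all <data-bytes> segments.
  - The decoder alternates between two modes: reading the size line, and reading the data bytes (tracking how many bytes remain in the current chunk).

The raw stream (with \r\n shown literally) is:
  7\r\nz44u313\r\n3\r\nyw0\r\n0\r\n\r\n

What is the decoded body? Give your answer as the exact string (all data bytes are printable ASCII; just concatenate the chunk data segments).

Answer: z44u313yw0

Derivation:
Chunk 1: stream[0..1]='7' size=0x7=7, data at stream[3..10]='z44u313' -> body[0..7], body so far='z44u313'
Chunk 2: stream[12..13]='3' size=0x3=3, data at stream[15..18]='yw0' -> body[7..10], body so far='z44u313yw0'
Chunk 3: stream[20..21]='0' size=0 (terminator). Final body='z44u313yw0' (10 bytes)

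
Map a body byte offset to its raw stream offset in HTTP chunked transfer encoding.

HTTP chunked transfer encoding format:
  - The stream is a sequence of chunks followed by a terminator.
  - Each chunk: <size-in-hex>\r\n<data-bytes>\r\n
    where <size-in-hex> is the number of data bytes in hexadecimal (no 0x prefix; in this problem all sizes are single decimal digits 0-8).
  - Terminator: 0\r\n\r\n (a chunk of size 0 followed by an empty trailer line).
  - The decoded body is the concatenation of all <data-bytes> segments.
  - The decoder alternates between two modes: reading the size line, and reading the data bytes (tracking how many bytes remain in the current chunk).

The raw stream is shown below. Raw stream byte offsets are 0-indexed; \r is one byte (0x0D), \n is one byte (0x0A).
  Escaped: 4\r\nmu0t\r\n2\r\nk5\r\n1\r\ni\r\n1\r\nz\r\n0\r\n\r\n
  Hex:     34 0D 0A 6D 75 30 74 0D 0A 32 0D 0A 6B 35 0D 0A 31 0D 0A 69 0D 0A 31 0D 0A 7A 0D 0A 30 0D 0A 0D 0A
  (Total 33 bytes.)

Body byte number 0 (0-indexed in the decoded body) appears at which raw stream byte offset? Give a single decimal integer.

Chunk 1: stream[0..1]='4' size=0x4=4, data at stream[3..7]='mu0t' -> body[0..4], body so far='mu0t'
Chunk 2: stream[9..10]='2' size=0x2=2, data at stream[12..14]='k5' -> body[4..6], body so far='mu0tk5'
Chunk 3: stream[16..17]='1' size=0x1=1, data at stream[19..20]='i' -> body[6..7], body so far='mu0tk5i'
Chunk 4: stream[22..23]='1' size=0x1=1, data at stream[25..26]='z' -> body[7..8], body so far='mu0tk5iz'
Chunk 5: stream[28..29]='0' size=0 (terminator). Final body='mu0tk5iz' (8 bytes)
Body byte 0 at stream offset 3

Answer: 3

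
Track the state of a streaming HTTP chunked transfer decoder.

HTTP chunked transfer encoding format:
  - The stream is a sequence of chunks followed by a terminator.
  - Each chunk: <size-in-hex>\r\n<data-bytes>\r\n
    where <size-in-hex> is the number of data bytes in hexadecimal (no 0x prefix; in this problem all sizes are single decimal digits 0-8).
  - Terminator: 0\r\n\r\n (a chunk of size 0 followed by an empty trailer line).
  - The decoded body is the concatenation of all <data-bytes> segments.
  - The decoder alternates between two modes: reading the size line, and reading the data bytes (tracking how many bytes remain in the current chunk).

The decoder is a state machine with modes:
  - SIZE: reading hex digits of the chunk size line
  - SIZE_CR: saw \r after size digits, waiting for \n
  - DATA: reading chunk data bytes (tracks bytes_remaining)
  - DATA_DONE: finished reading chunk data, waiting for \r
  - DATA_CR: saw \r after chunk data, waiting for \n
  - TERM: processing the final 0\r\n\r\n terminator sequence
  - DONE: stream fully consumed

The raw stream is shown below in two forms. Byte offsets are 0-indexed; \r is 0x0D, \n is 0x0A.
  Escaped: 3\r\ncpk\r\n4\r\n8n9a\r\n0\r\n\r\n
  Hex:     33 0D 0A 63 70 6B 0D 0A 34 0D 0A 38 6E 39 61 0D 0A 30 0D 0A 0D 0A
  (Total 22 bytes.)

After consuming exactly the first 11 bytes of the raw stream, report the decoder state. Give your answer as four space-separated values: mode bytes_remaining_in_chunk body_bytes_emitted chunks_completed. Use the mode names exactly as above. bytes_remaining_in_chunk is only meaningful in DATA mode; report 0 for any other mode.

Answer: DATA 4 3 1

Derivation:
Byte 0 = '3': mode=SIZE remaining=0 emitted=0 chunks_done=0
Byte 1 = 0x0D: mode=SIZE_CR remaining=0 emitted=0 chunks_done=0
Byte 2 = 0x0A: mode=DATA remaining=3 emitted=0 chunks_done=0
Byte 3 = 'c': mode=DATA remaining=2 emitted=1 chunks_done=0
Byte 4 = 'p': mode=DATA remaining=1 emitted=2 chunks_done=0
Byte 5 = 'k': mode=DATA_DONE remaining=0 emitted=3 chunks_done=0
Byte 6 = 0x0D: mode=DATA_CR remaining=0 emitted=3 chunks_done=0
Byte 7 = 0x0A: mode=SIZE remaining=0 emitted=3 chunks_done=1
Byte 8 = '4': mode=SIZE remaining=0 emitted=3 chunks_done=1
Byte 9 = 0x0D: mode=SIZE_CR remaining=0 emitted=3 chunks_done=1
Byte 10 = 0x0A: mode=DATA remaining=4 emitted=3 chunks_done=1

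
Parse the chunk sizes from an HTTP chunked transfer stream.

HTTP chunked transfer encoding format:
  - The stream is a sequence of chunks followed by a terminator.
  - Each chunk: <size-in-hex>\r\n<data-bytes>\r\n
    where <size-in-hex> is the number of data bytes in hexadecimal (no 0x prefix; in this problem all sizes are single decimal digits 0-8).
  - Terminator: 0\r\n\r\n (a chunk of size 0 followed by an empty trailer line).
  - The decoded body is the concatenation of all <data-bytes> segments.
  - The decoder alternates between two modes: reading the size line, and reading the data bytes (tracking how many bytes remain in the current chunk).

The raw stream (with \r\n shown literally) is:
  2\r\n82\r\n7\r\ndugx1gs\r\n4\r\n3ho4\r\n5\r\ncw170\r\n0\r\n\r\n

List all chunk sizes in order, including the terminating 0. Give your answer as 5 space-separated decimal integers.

Chunk 1: stream[0..1]='2' size=0x2=2, data at stream[3..5]='82' -> body[0..2], body so far='82'
Chunk 2: stream[7..8]='7' size=0x7=7, data at stream[10..17]='dugx1gs' -> body[2..9], body so far='82dugx1gs'
Chunk 3: stream[19..20]='4' size=0x4=4, data at stream[22..26]='3ho4' -> body[9..13], body so far='82dugx1gs3ho4'
Chunk 4: stream[28..29]='5' size=0x5=5, data at stream[31..36]='cw170' -> body[13..18], body so far='82dugx1gs3ho4cw170'
Chunk 5: stream[38..39]='0' size=0 (terminator). Final body='82dugx1gs3ho4cw170' (18 bytes)

Answer: 2 7 4 5 0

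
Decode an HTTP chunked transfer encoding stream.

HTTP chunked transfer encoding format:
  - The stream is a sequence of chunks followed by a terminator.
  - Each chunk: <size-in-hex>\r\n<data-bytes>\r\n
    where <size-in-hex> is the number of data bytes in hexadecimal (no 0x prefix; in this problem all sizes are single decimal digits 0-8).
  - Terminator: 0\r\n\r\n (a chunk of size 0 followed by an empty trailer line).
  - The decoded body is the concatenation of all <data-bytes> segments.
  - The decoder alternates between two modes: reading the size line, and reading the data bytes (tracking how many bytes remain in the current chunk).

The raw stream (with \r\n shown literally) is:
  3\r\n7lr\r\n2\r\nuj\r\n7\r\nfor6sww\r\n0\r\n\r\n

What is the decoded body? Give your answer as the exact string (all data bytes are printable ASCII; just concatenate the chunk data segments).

Chunk 1: stream[0..1]='3' size=0x3=3, data at stream[3..6]='7lr' -> body[0..3], body so far='7lr'
Chunk 2: stream[8..9]='2' size=0x2=2, data at stream[11..13]='uj' -> body[3..5], body so far='7lruj'
Chunk 3: stream[15..16]='7' size=0x7=7, data at stream[18..25]='for6sww' -> body[5..12], body so far='7lrujfor6sww'
Chunk 4: stream[27..28]='0' size=0 (terminator). Final body='7lrujfor6sww' (12 bytes)

Answer: 7lrujfor6sww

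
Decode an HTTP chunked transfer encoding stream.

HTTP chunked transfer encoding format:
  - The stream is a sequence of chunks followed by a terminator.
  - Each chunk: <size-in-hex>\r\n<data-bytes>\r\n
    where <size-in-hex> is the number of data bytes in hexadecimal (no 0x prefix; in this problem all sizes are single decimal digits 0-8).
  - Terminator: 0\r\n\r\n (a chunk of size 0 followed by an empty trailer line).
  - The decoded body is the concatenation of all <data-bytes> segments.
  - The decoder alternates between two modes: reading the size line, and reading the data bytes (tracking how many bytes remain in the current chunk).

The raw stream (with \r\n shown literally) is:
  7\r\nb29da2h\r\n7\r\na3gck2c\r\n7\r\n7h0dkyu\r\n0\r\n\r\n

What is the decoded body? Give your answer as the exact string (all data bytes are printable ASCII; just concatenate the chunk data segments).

Chunk 1: stream[0..1]='7' size=0x7=7, data at stream[3..10]='b29da2h' -> body[0..7], body so far='b29da2h'
Chunk 2: stream[12..13]='7' size=0x7=7, data at stream[15..22]='a3gck2c' -> body[7..14], body so far='b29da2ha3gck2c'
Chunk 3: stream[24..25]='7' size=0x7=7, data at stream[27..34]='7h0dkyu' -> body[14..21], body so far='b29da2ha3gck2c7h0dkyu'
Chunk 4: stream[36..37]='0' size=0 (terminator). Final body='b29da2ha3gck2c7h0dkyu' (21 bytes)

Answer: b29da2ha3gck2c7h0dkyu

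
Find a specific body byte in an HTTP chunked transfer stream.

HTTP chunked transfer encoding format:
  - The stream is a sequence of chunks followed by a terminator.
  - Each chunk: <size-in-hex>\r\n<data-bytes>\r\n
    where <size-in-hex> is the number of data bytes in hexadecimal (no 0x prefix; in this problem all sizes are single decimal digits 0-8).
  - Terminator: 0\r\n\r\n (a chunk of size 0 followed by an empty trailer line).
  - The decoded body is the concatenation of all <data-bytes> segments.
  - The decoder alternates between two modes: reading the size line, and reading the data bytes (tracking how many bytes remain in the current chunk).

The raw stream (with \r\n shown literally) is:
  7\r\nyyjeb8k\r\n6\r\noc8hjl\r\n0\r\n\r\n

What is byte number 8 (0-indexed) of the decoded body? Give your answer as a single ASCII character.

Chunk 1: stream[0..1]='7' size=0x7=7, data at stream[3..10]='yyjeb8k' -> body[0..7], body so far='yyjeb8k'
Chunk 2: stream[12..13]='6' size=0x6=6, data at stream[15..21]='oc8hjl' -> body[7..13], body so far='yyjeb8koc8hjl'
Chunk 3: stream[23..24]='0' size=0 (terminator). Final body='yyjeb8koc8hjl' (13 bytes)
Body byte 8 = 'c'

Answer: c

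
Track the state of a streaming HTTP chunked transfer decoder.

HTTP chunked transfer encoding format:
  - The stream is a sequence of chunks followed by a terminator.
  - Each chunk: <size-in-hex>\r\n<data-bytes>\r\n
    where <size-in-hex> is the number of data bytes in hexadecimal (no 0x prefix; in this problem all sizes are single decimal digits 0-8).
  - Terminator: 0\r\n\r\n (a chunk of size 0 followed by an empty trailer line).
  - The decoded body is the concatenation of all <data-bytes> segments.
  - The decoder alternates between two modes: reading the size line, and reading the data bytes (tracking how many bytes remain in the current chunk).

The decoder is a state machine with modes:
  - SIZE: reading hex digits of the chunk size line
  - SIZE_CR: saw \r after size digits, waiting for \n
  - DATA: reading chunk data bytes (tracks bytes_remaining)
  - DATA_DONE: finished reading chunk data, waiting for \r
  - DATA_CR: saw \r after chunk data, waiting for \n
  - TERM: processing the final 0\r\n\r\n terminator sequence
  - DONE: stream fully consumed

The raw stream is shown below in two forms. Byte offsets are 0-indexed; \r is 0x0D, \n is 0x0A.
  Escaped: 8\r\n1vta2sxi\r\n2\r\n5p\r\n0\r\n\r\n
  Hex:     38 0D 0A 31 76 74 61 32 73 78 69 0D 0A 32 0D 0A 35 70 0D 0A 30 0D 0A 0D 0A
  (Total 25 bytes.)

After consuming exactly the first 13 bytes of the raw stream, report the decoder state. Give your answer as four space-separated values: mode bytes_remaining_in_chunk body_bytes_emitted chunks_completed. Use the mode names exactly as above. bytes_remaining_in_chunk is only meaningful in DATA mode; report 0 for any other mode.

Answer: SIZE 0 8 1

Derivation:
Byte 0 = '8': mode=SIZE remaining=0 emitted=0 chunks_done=0
Byte 1 = 0x0D: mode=SIZE_CR remaining=0 emitted=0 chunks_done=0
Byte 2 = 0x0A: mode=DATA remaining=8 emitted=0 chunks_done=0
Byte 3 = '1': mode=DATA remaining=7 emitted=1 chunks_done=0
Byte 4 = 'v': mode=DATA remaining=6 emitted=2 chunks_done=0
Byte 5 = 't': mode=DATA remaining=5 emitted=3 chunks_done=0
Byte 6 = 'a': mode=DATA remaining=4 emitted=4 chunks_done=0
Byte 7 = '2': mode=DATA remaining=3 emitted=5 chunks_done=0
Byte 8 = 's': mode=DATA remaining=2 emitted=6 chunks_done=0
Byte 9 = 'x': mode=DATA remaining=1 emitted=7 chunks_done=0
Byte 10 = 'i': mode=DATA_DONE remaining=0 emitted=8 chunks_done=0
Byte 11 = 0x0D: mode=DATA_CR remaining=0 emitted=8 chunks_done=0
Byte 12 = 0x0A: mode=SIZE remaining=0 emitted=8 chunks_done=1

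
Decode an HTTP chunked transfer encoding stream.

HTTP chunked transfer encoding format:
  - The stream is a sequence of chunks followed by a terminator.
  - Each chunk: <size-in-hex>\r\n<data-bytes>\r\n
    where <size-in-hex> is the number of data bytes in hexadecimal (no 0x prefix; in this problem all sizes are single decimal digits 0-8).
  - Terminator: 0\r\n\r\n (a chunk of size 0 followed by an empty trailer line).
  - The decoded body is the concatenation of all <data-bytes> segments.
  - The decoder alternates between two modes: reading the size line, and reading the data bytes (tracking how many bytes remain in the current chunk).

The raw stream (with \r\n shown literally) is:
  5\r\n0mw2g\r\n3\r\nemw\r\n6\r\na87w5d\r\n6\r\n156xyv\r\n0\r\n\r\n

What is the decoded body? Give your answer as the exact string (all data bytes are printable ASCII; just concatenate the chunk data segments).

Answer: 0mw2gemwa87w5d156xyv

Derivation:
Chunk 1: stream[0..1]='5' size=0x5=5, data at stream[3..8]='0mw2g' -> body[0..5], body so far='0mw2g'
Chunk 2: stream[10..11]='3' size=0x3=3, data at stream[13..16]='emw' -> body[5..8], body so far='0mw2gemw'
Chunk 3: stream[18..19]='6' size=0x6=6, data at stream[21..27]='a87w5d' -> body[8..14], body so far='0mw2gemwa87w5d'
Chunk 4: stream[29..30]='6' size=0x6=6, data at stream[32..38]='156xyv' -> body[14..20], body so far='0mw2gemwa87w5d156xyv'
Chunk 5: stream[40..41]='0' size=0 (terminator). Final body='0mw2gemwa87w5d156xyv' (20 bytes)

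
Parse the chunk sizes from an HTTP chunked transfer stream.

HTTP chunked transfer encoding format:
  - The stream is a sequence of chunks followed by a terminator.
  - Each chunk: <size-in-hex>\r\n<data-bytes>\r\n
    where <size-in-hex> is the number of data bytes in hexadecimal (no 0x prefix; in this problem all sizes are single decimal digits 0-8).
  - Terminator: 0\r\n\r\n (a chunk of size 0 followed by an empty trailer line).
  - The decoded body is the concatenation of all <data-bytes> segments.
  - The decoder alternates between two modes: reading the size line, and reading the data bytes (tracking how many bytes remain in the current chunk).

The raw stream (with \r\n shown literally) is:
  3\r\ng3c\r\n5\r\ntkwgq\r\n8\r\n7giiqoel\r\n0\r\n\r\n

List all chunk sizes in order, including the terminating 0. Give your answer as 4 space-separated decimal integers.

Answer: 3 5 8 0

Derivation:
Chunk 1: stream[0..1]='3' size=0x3=3, data at stream[3..6]='g3c' -> body[0..3], body so far='g3c'
Chunk 2: stream[8..9]='5' size=0x5=5, data at stream[11..16]='tkwgq' -> body[3..8], body so far='g3ctkwgq'
Chunk 3: stream[18..19]='8' size=0x8=8, data at stream[21..29]='7giiqoel' -> body[8..16], body so far='g3ctkwgq7giiqoel'
Chunk 4: stream[31..32]='0' size=0 (terminator). Final body='g3ctkwgq7giiqoel' (16 bytes)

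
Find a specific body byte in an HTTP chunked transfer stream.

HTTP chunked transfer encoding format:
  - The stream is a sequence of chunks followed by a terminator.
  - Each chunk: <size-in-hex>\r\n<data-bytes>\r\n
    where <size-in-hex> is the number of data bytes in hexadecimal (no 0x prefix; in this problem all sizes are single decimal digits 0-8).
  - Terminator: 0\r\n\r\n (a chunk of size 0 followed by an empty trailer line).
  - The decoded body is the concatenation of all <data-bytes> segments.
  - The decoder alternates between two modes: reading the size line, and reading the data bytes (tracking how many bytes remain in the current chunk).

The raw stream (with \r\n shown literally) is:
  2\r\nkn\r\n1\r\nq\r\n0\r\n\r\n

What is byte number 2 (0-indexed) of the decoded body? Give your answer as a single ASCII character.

Chunk 1: stream[0..1]='2' size=0x2=2, data at stream[3..5]='kn' -> body[0..2], body so far='kn'
Chunk 2: stream[7..8]='1' size=0x1=1, data at stream[10..11]='q' -> body[2..3], body so far='knq'
Chunk 3: stream[13..14]='0' size=0 (terminator). Final body='knq' (3 bytes)
Body byte 2 = 'q'

Answer: q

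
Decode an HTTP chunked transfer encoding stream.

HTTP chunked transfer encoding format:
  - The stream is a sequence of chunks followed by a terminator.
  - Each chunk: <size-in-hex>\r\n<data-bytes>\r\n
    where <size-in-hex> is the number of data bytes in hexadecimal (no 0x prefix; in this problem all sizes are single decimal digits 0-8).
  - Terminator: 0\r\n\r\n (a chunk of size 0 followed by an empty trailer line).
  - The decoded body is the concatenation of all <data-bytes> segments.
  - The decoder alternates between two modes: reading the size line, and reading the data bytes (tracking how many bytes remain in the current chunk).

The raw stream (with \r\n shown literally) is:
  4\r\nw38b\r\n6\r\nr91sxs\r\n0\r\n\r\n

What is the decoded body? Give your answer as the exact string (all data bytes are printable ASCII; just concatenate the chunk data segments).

Answer: w38br91sxs

Derivation:
Chunk 1: stream[0..1]='4' size=0x4=4, data at stream[3..7]='w38b' -> body[0..4], body so far='w38b'
Chunk 2: stream[9..10]='6' size=0x6=6, data at stream[12..18]='r91sxs' -> body[4..10], body so far='w38br91sxs'
Chunk 3: stream[20..21]='0' size=0 (terminator). Final body='w38br91sxs' (10 bytes)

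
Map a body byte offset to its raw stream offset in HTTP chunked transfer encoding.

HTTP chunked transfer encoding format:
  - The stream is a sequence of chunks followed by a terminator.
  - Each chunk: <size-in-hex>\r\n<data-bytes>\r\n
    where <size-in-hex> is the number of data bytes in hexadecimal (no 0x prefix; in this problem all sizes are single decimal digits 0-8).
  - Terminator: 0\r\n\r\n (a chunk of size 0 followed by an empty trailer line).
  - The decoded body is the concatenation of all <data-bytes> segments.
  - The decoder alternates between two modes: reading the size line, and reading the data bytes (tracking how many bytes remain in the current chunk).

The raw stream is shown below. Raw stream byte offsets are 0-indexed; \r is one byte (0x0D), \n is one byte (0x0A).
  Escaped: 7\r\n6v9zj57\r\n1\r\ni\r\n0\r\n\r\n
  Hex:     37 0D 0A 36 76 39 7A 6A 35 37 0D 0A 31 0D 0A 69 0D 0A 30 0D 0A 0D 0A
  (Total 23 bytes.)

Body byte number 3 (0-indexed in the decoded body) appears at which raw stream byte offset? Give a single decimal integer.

Chunk 1: stream[0..1]='7' size=0x7=7, data at stream[3..10]='6v9zj57' -> body[0..7], body so far='6v9zj57'
Chunk 2: stream[12..13]='1' size=0x1=1, data at stream[15..16]='i' -> body[7..8], body so far='6v9zj57i'
Chunk 3: stream[18..19]='0' size=0 (terminator). Final body='6v9zj57i' (8 bytes)
Body byte 3 at stream offset 6

Answer: 6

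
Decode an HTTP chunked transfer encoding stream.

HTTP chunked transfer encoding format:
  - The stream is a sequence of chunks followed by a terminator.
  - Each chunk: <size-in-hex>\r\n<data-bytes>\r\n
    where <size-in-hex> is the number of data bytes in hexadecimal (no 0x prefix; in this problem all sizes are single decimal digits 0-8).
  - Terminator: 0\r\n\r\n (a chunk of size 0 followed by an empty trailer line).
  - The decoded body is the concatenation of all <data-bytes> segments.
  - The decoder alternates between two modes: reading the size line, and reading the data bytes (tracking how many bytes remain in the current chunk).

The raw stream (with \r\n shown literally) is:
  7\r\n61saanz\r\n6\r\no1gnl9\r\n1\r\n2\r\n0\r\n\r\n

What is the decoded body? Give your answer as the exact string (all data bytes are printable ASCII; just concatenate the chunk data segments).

Answer: 61saanzo1gnl92

Derivation:
Chunk 1: stream[0..1]='7' size=0x7=7, data at stream[3..10]='61saanz' -> body[0..7], body so far='61saanz'
Chunk 2: stream[12..13]='6' size=0x6=6, data at stream[15..21]='o1gnl9' -> body[7..13], body so far='61saanzo1gnl9'
Chunk 3: stream[23..24]='1' size=0x1=1, data at stream[26..27]='2' -> body[13..14], body so far='61saanzo1gnl92'
Chunk 4: stream[29..30]='0' size=0 (terminator). Final body='61saanzo1gnl92' (14 bytes)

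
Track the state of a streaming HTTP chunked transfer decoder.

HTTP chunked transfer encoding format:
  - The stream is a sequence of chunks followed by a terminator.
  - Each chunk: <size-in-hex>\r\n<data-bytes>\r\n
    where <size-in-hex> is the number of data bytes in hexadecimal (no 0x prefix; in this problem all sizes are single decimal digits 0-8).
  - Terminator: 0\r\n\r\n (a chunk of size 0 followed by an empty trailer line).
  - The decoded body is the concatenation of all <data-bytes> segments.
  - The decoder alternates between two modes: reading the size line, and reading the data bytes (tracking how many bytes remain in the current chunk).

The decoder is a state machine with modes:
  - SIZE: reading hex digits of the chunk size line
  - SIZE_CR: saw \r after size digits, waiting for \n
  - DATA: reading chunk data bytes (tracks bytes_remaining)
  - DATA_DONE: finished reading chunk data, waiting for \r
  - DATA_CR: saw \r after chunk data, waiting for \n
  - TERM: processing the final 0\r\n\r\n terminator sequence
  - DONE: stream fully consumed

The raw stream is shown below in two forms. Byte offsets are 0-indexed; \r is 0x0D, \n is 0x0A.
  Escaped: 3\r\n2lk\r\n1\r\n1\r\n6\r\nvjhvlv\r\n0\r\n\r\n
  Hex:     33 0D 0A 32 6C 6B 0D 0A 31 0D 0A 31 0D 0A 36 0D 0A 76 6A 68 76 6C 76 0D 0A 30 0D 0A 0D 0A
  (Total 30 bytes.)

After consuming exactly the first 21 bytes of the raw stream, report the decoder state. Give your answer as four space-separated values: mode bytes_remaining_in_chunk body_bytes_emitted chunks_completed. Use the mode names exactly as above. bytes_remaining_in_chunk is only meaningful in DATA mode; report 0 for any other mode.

Answer: DATA 2 8 2

Derivation:
Byte 0 = '3': mode=SIZE remaining=0 emitted=0 chunks_done=0
Byte 1 = 0x0D: mode=SIZE_CR remaining=0 emitted=0 chunks_done=0
Byte 2 = 0x0A: mode=DATA remaining=3 emitted=0 chunks_done=0
Byte 3 = '2': mode=DATA remaining=2 emitted=1 chunks_done=0
Byte 4 = 'l': mode=DATA remaining=1 emitted=2 chunks_done=0
Byte 5 = 'k': mode=DATA_DONE remaining=0 emitted=3 chunks_done=0
Byte 6 = 0x0D: mode=DATA_CR remaining=0 emitted=3 chunks_done=0
Byte 7 = 0x0A: mode=SIZE remaining=0 emitted=3 chunks_done=1
Byte 8 = '1': mode=SIZE remaining=0 emitted=3 chunks_done=1
Byte 9 = 0x0D: mode=SIZE_CR remaining=0 emitted=3 chunks_done=1
Byte 10 = 0x0A: mode=DATA remaining=1 emitted=3 chunks_done=1
Byte 11 = '1': mode=DATA_DONE remaining=0 emitted=4 chunks_done=1
Byte 12 = 0x0D: mode=DATA_CR remaining=0 emitted=4 chunks_done=1
Byte 13 = 0x0A: mode=SIZE remaining=0 emitted=4 chunks_done=2
Byte 14 = '6': mode=SIZE remaining=0 emitted=4 chunks_done=2
Byte 15 = 0x0D: mode=SIZE_CR remaining=0 emitted=4 chunks_done=2
Byte 16 = 0x0A: mode=DATA remaining=6 emitted=4 chunks_done=2
Byte 17 = 'v': mode=DATA remaining=5 emitted=5 chunks_done=2
Byte 18 = 'j': mode=DATA remaining=4 emitted=6 chunks_done=2
Byte 19 = 'h': mode=DATA remaining=3 emitted=7 chunks_done=2
Byte 20 = 'v': mode=DATA remaining=2 emitted=8 chunks_done=2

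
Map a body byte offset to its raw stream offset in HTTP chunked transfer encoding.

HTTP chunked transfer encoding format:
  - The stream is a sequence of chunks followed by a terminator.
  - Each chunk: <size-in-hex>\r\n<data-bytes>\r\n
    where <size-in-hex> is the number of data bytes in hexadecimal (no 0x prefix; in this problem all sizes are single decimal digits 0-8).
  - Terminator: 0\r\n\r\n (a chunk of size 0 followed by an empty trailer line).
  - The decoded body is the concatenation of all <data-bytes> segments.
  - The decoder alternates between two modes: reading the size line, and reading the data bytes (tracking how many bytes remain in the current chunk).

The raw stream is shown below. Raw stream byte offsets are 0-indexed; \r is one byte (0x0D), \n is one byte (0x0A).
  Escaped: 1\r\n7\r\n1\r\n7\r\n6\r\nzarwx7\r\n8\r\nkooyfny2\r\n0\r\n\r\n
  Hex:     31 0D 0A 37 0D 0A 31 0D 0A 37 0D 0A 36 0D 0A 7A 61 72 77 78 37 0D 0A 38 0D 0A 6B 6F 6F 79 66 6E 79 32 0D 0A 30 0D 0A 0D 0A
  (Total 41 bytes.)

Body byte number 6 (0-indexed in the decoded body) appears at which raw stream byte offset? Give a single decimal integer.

Answer: 19

Derivation:
Chunk 1: stream[0..1]='1' size=0x1=1, data at stream[3..4]='7' -> body[0..1], body so far='7'
Chunk 2: stream[6..7]='1' size=0x1=1, data at stream[9..10]='7' -> body[1..2], body so far='77'
Chunk 3: stream[12..13]='6' size=0x6=6, data at stream[15..21]='zarwx7' -> body[2..8], body so far='77zarwx7'
Chunk 4: stream[23..24]='8' size=0x8=8, data at stream[26..34]='kooyfny2' -> body[8..16], body so far='77zarwx7kooyfny2'
Chunk 5: stream[36..37]='0' size=0 (terminator). Final body='77zarwx7kooyfny2' (16 bytes)
Body byte 6 at stream offset 19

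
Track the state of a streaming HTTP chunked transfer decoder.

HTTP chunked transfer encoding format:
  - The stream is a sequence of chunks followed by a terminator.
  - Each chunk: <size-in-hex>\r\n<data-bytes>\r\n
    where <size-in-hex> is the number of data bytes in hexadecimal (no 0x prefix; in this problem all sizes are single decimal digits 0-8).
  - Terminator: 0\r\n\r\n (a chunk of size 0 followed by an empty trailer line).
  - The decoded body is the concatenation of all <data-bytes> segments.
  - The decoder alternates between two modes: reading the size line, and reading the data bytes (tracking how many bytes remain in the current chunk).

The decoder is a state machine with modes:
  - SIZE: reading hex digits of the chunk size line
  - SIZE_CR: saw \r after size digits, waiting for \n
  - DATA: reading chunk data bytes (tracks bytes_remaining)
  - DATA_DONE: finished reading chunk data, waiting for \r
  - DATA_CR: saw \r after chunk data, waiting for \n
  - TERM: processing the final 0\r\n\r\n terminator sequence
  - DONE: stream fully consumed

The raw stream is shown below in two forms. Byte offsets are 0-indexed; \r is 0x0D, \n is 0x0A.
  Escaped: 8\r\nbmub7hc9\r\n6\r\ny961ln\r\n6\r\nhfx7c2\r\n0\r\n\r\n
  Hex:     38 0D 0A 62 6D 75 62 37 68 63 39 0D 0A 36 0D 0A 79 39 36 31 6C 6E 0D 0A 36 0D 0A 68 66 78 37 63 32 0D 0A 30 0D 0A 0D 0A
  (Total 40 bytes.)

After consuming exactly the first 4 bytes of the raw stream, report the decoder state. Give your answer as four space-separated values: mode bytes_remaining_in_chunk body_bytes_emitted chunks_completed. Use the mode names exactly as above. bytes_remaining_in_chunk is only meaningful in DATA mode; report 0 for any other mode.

Byte 0 = '8': mode=SIZE remaining=0 emitted=0 chunks_done=0
Byte 1 = 0x0D: mode=SIZE_CR remaining=0 emitted=0 chunks_done=0
Byte 2 = 0x0A: mode=DATA remaining=8 emitted=0 chunks_done=0
Byte 3 = 'b': mode=DATA remaining=7 emitted=1 chunks_done=0

Answer: DATA 7 1 0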